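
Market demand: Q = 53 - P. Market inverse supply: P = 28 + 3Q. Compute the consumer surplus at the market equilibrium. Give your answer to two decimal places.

19.53

Rewriting demand in inverse form: P = 53 - Q.
Setting demand equal to supply, 25 = 4Q, so Q* = 6.25 and P* = 46.75.
The demand choke price is 53, so CS = (1/2)(Q*)(53 - P*) = (1/2)(6.25)(6.25) = 19.5312.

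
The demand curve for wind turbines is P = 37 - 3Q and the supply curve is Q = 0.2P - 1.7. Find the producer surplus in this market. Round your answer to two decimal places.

Rewriting supply in inverse form: P = 8.5 + 5Q.
Set 37 - 3Q = 8.5 + 5Q, which gives 28.5 = 8Q, so Q* = 3.5625 and P* = 37 - 3(3.5625) = 26.3125.
Producer surplus is the triangle above supply below P*: (1/2)(3.5625)(26.3125 - 8.5) = (1/2)(3.5625)(17.8125) = 31.7285.

31.73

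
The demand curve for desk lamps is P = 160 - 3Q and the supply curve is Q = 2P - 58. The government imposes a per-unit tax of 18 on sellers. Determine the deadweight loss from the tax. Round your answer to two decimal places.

46.29

Rewriting supply in inverse form: P = 29 + 0.5Q.
Pre-tax equilibrium: 160 - 3Q = 29 + 0.5Q gives Q* = 37.4286, P* = 47.7143.
A tax on sellers shifts supply up by 18: 160 - 3Q = 29 + 0.5Q + 18, so Q_t = 32.2857. Buyers pay P_b = 63.1429; sellers receive P_s = P_b - 18 = 45.1429.
Deadweight loss is the triangle between the curves from Q_t to Q*: (1/2)(37.4286 - 32.2857)(18) = 46.2857.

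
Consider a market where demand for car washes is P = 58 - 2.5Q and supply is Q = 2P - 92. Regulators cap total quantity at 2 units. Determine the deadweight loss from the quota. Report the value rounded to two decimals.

6.00

Rewriting supply in inverse form: P = 46 + 0.5Q.
Unrestricted equilibrium: Q* = (58 - 46)/(2.5 + 0.5) = 4.
At Q = 2 the demand price is 58 - 2.5(2) = 53 and the supply price is 46 + 0.5(2) = 47.
Deadweight loss is the triangle between the curves from 2 to 4: (1/2)(53 - 47)(4 - 2) = 6.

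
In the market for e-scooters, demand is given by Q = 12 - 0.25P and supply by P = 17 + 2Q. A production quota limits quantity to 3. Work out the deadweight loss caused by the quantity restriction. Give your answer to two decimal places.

14.08

Rewriting demand in inverse form: P = 48 - 4Q.
Unrestricted equilibrium: Q* = (48 - 17)/(4 + 2) = 5.1667.
At Q = 3 the demand price is 48 - 4(3) = 36 and the supply price is 17 + 2(3) = 23.
DWL = (1/2)(gap between curves at 3) x (Q* - 3) = (1/2)(13)(2.1667) = 14.0833.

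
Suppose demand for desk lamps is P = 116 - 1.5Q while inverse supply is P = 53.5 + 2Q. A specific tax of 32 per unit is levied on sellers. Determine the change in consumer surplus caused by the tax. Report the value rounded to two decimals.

Pre-tax equilibrium: 116 - 1.5Q = 53.5 + 2Q gives Q* = 17.8571, P* = 89.2143.
With the tax, sellers need 32 more per unit: 116 - 1.5Q = 53.5 + 2Q + 32, so Q_t = 8.7143. Buyers pay P_b = 102.9286; sellers receive P_s = P_b - 32 = 70.9286.
CS falls from (1/2)(17.8571)(26.7857) = 239.1582 to (1/2)(8.7143)(13.0714) = 56.9541, a change of -182.2041.

-182.20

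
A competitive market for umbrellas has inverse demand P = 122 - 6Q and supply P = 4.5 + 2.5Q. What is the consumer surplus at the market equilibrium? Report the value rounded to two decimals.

573.27

Setting demand equal to supply, 117.5 = 8.5Q, so Q* = 13.8235 and P* = 39.0588.
The demand choke price is 122, so CS = (1/2)(Q*)(122 - P*) = (1/2)(13.8235)(82.9412) = 573.2699.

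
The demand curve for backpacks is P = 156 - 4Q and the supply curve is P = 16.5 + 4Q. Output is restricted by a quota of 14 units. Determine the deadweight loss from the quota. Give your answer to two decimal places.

47.27

Without the quota, 156 - 4Q = 16.5 + 4Q gives Q* = 17.4375.
At Q = 14 the demand price is 156 - 4(14) = 100 and the supply price is 16.5 + 4(14) = 72.5.
DWL = (1/2)(gap between curves at 14) x (Q* - 14) = (1/2)(27.5)(3.4375) = 47.2656.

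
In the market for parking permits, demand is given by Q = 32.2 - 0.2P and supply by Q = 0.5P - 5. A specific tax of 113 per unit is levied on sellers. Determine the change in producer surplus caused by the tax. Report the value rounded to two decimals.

Rewriting demand in inverse form: P = 161 - 5Q.
Rewriting supply in inverse form: P = 10 + 2Q.
Without the tax, 161 - 5Q = 10 + 2Q so Q* = 21.5714 and P* = 53.1429.
With the tax, sellers need 113 more per unit: 161 - 5Q = 10 + 2Q + 113, so Q_t = 5.4286. Buyers pay P_b = 133.8571; sellers receive P_s = P_b - 113 = 20.8571.
PS falls from (1/2)(21.5714)(43.1429) = 465.3265 to (1/2)(5.4286)(10.8571) = 29.4694, a change of -435.8571.

-435.86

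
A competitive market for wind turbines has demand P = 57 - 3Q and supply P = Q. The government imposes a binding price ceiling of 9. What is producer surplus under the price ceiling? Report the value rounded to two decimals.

40.50

Free-market equilibrium: 57 - 3Q = Q gives Q* = 14.25, P* = 14.25.
At P = 9, sellers supply (9 - 0)/1 = 9 while buyers want more, so the quantity traded is 9 at price 9.
PS is the triangle above supply below 9: (1/2)(9)(9 - 0) = 40.5.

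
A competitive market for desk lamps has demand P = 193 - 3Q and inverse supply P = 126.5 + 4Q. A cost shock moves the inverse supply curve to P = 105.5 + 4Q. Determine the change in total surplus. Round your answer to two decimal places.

Initial equilibrium: Q_0 = 9.5, P_0 = 164.5; CS_0 = (1/2)(9.5)(28.5) = 135.375, PS_0 = (1/2)(9.5)(38) = 180.5.
New equilibrium: 193 - 3Q = 105.5 + 4Q gives Q_1 = 12.5, P_1 = 155.5; CS_1 = 234.375, PS_1 = 312.5.
Change in total surplus = (234.375 + 312.5) - (135.375 + 180.5) = 231.

231.00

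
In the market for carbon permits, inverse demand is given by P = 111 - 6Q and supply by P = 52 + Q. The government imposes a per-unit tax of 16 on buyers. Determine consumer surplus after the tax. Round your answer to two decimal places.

113.20

Without the tax, 111 - 6Q = 52 + Q so Q* = 8.4286 and P* = 60.4286.
With the tax, buyers' net willingness to pay falls by 16: (111 - 16) - 6Q = 52 + Q, so Q_t = 6.1429. Buyers pay P_b = 74.1429; sellers receive P_s = P_b - 16 = 58.1429.
Consumer surplus is the triangle under demand above P_b: (1/2)(6.1429)(111 - 74.1429) = 113.2041.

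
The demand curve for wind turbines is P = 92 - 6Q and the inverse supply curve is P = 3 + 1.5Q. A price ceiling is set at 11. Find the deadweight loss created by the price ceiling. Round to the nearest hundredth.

Without the control, 92 - 6Q = 3 + 1.5Q so Q* = 11.8667 and P* = 20.8.
At P = 11, sellers supply (11 - 3)/1.5 = 5.3333 while buyers want more, so the quantity traded is 5.3333 at price 11.
At Q = 5.3333 the demand price is 60 and the supply price is 11. Deadweight loss is the triangle between the curves from 5.3333 to 11.8667: (1/2)(60 - 11)(11.8667 - 5.3333) = 160.0667.

160.07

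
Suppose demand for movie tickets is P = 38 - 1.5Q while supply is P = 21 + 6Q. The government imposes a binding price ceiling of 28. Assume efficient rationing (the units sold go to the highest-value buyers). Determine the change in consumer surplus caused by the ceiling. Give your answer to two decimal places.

6.79

Without the control, 38 - 1.5Q = 21 + 6Q so Q* = 2.2667 and P* = 34.6.
At the ceiling price 28, quantity supplied is (28 - 21)/6 = 1.1667; supply is the short side, so Q = 1.1667 trades at P = 28.
CS goes from (1/2)(2.2667)(3.4) = 3.8533 to 10.6458 (computed as (38 - 28)(1.1667) - (1/2)(1.5)(1.1667)^2), a change of 6.7925.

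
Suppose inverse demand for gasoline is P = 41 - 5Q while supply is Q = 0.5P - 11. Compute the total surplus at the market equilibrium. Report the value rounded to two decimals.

Rewriting supply in inverse form: P = 22 + 2Q.
Set 41 - 5Q = 22 + 2Q, which gives 19 = 7Q, so Q* = 2.7143 and P* = 41 - 5(2.7143) = 27.4286.
CS = (1/2)(2.7143)(13.5714) = 18.4184 and PS = (1/2)(2.7143)(5.4286) = 7.3673, so total surplus = 25.7857.

25.79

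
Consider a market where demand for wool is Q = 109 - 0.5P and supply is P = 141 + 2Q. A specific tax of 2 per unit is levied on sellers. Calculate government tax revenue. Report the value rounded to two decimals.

Rewriting demand in inverse form: P = 218 - 2Q.
Without the tax, 218 - 2Q = 141 + 2Q so Q* = 19.25 and P* = 179.5.
A tax on sellers shifts supply up by 2: 218 - 2Q = 141 + 2Q + 2, so Q_t = 18.75. Buyers pay P_b = 180.5; sellers receive P_s = P_b - 2 = 178.5.
Tax revenue = t x Q_t = 2 x 18.75 = 37.5.

37.50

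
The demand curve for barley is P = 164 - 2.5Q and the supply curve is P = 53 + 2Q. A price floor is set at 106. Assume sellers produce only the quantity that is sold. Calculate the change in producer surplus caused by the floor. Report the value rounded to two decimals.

82.92

Without the control, 164 - 2.5Q = 53 + 2Q so Q* = 24.6667 and P* = 102.3333.
At the floor price 106, quantity demanded is (164 - 106)/2.5 = 23.2; demand is the short side, so Q = 23.2 trades at P = 106.
PS goes from (1/2)(24.6667)(49.3333) = 608.4444 to 691.36 (computed as (106 - 53)(23.2) - (1/2)(2)(23.2)^2), a change of 82.9156.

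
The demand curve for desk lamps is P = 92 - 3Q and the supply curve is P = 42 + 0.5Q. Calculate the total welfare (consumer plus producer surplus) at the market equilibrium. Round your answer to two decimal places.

Set 92 - 3Q = 42 + 0.5Q, which gives 50 = 3.5Q, so Q* = 14.2857 and P* = 92 - 3(14.2857) = 49.1429.
Total surplus is the full triangle between the curves from 0 to Q*: (1/2)(14.2857)(92 - 42) = 357.1429.

357.14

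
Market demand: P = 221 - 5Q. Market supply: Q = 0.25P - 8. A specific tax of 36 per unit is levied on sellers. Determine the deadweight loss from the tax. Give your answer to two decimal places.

Rewriting supply in inverse form: P = 32 + 4Q.
Without the tax, 221 - 5Q = 32 + 4Q so Q* = 21 and P* = 116.
A tax on sellers shifts supply up by 36: 221 - 5Q = 32 + 4Q + 36, so Q_t = 17. Buyers pay P_b = 136; sellers receive P_s = P_b - 36 = 100.
Deadweight loss is the triangle between the curves from Q_t to Q*: (1/2)(21 - 17)(36) = 72.

72.00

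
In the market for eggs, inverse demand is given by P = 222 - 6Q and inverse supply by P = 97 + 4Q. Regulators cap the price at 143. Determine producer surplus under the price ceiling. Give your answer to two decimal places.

Free-market equilibrium: 222 - 6Q = 97 + 4Q gives Q* = 12.5, P* = 147.
At the ceiling price 143, quantity supplied is (143 - 97)/4 = 11.5; supply is the short side, so Q = 11.5 trades at P = 143.
PS is the triangle above supply below 143: (1/2)(11.5)(143 - 97) = 264.5.

264.50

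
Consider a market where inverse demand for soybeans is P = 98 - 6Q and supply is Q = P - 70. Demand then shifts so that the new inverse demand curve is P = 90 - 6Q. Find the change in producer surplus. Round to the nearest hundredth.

Rewriting supply in inverse form: P = 70 + Q.
Initial equilibrium: Q_0 = 4, P_0 = 74; CS_0 = (1/2)(4)(24) = 48, PS_0 = (1/2)(4)(4) = 8.
New equilibrium: 90 - 6Q = 70 + Q gives Q_1 = 2.8571, P_1 = 72.8571; CS_1 = 24.4898, PS_1 = 4.0816.
Change in producer surplus = 4.0816 - 8 = -3.9184.

-3.92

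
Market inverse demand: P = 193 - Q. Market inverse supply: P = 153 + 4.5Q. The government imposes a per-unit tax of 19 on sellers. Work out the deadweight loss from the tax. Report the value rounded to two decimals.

32.82

Without the tax, 193 - Q = 153 + 4.5Q so Q* = 7.2727 and P* = 185.7273.
A tax on sellers shifts supply up by 19: 193 - Q = 153 + 4.5Q + 19, so Q_t = 3.8182. Buyers pay P_b = 189.1818; sellers receive P_s = P_b - 19 = 170.1818.
Deadweight loss is the triangle between the curves from Q_t to Q*: (1/2)(7.2727 - 3.8182)(19) = 32.8182.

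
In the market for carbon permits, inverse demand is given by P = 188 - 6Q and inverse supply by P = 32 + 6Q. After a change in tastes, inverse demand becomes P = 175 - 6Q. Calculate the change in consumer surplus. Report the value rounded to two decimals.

-80.98

Initial equilibrium: Q_0 = 13, P_0 = 110; CS_0 = (1/2)(13)(78) = 507, PS_0 = (1/2)(13)(78) = 507.
New equilibrium: 175 - 6Q = 32 + 6Q gives Q_1 = 11.9167, P_1 = 103.5; CS_1 = 426.0208, PS_1 = 426.0208.
Change in consumer surplus = 426.0208 - 507 = -80.9792.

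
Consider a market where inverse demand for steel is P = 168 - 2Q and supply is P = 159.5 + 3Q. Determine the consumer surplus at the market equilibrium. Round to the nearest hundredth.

2.89

Set 168 - 2Q = 159.5 + 3Q, which gives 8.5 = 5Q, so Q* = 1.7 and P* = 168 - 2(1.7) = 164.6.
The demand choke price is 168, so CS = (1/2)(Q*)(168 - P*) = (1/2)(1.7)(3.4) = 2.89.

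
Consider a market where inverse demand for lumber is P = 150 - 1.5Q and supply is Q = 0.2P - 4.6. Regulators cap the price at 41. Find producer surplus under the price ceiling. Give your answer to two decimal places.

32.40

Rewriting supply in inverse form: P = 23 + 5Q.
Free-market equilibrium: 150 - 1.5Q = 23 + 5Q gives Q* = 19.5385, P* = 120.6923.
At P = 41, sellers supply (41 - 23)/5 = 3.6 while buyers want more, so the quantity traded is 3.6 at price 41.
PS is the triangle above supply below 41: (1/2)(3.6)(41 - 23) = 32.4.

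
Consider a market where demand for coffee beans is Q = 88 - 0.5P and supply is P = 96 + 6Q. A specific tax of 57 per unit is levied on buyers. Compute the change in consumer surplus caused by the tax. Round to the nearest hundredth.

Rewriting demand in inverse form: P = 176 - 2Q.
Pre-tax equilibrium: 176 - 2Q = 96 + 6Q gives Q* = 10, P* = 156.
A tax on buyers shifts demand down by 57: (176 - 57) - 2Q = 96 + 6Q, so Q_t = 2.875. Buyers pay P_b = 170.25; sellers receive P_s = P_b - 57 = 113.25.
CS falls from (1/2)(10)(20) = 100 to (1/2)(2.875)(5.75) = 8.2656, a change of -91.7344.

-91.73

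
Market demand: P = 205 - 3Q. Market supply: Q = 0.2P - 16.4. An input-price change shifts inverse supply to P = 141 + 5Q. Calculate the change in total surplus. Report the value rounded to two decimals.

-689.56

Rewriting supply in inverse form: P = 82 + 5Q.
Initial equilibrium: Q_0 = 15.375, P_0 = 158.875; CS_0 = (1/2)(15.375)(46.125) = 354.5859, PS_0 = (1/2)(15.375)(76.875) = 590.9766.
New equilibrium: 205 - 3Q = 141 + 5Q gives Q_1 = 8, P_1 = 181; CS_1 = 96, PS_1 = 160.
Change in total surplus = (96 + 160) - (354.5859 + 590.9766) = -689.5625.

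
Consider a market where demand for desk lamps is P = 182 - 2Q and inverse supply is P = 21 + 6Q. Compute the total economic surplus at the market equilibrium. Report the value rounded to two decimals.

Set 182 - 2Q = 21 + 6Q, which gives 161 = 8Q, so Q* = 20.125 and P* = 182 - 2(20.125) = 141.75.
Total surplus is the full triangle between the curves from 0 to Q*: (1/2)(20.125)(182 - 21) = 1620.0625.

1620.06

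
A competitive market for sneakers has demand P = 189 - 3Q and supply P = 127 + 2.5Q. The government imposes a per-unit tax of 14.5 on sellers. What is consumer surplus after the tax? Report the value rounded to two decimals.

Pre-tax equilibrium: 189 - 3Q = 127 + 2.5Q gives Q* = 11.2727, P* = 155.1818.
A tax on sellers shifts supply up by 14.5: 189 - 3Q = 127 + 2.5Q + 14.5, so Q_t = 8.6364. Buyers pay P_b = 163.0909; sellers receive P_s = P_b - 14.5 = 148.5909.
CS = (1/2)(Q_t)(189 - P_b) = (1/2)(8.6364)(25.9091) = 111.8802.

111.88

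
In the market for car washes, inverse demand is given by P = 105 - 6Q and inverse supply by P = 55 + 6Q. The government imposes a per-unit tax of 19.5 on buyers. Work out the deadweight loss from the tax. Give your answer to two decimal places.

15.84

Without the tax, 105 - 6Q = 55 + 6Q so Q* = 4.1667 and P* = 80.
A tax on buyers shifts demand down by 19.5: (105 - 19.5) - 6Q = 55 + 6Q, so Q_t = 2.5417. Buyers pay P_b = 89.75; sellers receive P_s = P_b - 19.5 = 70.25.
Deadweight loss is the triangle between the curves from Q_t to Q*: (1/2)(4.1667 - 2.5417)(19.5) = 15.8438.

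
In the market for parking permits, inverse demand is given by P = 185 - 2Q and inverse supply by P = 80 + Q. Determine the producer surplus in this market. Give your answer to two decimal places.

612.50

Equilibrium: 185 - 2Q = 80 + Q, so Q* = 35 and P* = 115.
The supply curve's price intercept is 80, so PS = (1/2)(Q*)(P* - 80) = (1/2)(35)(35) = 612.5.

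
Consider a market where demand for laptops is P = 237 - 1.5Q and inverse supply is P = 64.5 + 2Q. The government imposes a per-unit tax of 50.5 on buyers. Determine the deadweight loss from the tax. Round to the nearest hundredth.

364.32

Without the tax, 237 - 1.5Q = 64.5 + 2Q so Q* = 49.2857 and P* = 163.0714.
With the tax, buyers' net willingness to pay falls by 50.5: (237 - 50.5) - 1.5Q = 64.5 + 2Q, so Q_t = 34.8571. Buyers pay P_b = 184.7143; sellers receive P_s = P_b - 50.5 = 134.2143.
The welfare triangle lost has base Q* - Q_t = 14.4286 and height t = 50.5, so DWL = (1/2)(14.4286)(50.5) = 364.3214.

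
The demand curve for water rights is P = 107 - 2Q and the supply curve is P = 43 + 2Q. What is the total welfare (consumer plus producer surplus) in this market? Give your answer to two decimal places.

512.00

Setting demand equal to supply, 64 = 4Q, so Q* = 16 and P* = 75.
CS = (1/2)(16)(32) = 256 and PS = (1/2)(16)(32) = 256, so total surplus = 512.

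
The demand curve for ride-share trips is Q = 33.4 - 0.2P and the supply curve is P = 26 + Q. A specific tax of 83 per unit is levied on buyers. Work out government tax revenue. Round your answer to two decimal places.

802.33

Rewriting demand in inverse form: P = 167 - 5Q.
Without the tax, 167 - 5Q = 26 + Q so Q* = 23.5 and P* = 49.5.
A tax on buyers shifts demand down by 83: (167 - 83) - 5Q = 26 + Q, so Q_t = 9.6667. Buyers pay P_b = 118.6667; sellers receive P_s = P_b - 83 = 35.6667.
Tax revenue = t x Q_t = 83 x 9.6667 = 802.3333.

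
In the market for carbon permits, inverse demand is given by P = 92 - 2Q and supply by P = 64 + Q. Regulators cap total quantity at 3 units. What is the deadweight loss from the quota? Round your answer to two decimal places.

Without the quota, 92 - 2Q = 64 + Q gives Q* = 9.3333.
At Q = 3 the demand price is 92 - 2(3) = 86 and the supply price is 64 + (3) = 67.
Deadweight loss is the triangle between the curves from 3 to 9.3333: (1/2)(86 - 67)(9.3333 - 3) = 60.1667.

60.17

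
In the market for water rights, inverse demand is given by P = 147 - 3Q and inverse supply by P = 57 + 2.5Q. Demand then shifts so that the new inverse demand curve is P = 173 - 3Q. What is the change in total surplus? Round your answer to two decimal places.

486.91

Initial equilibrium: Q_0 = 16.3636, P_0 = 97.9091; CS_0 = (1/2)(16.3636)(49.0909) = 401.6529, PS_0 = (1/2)(16.3636)(40.9091) = 334.7107.
New equilibrium: 173 - 3Q = 57 + 2.5Q gives Q_1 = 21.0909, P_1 = 109.7273; CS_1 = 667.2397, PS_1 = 556.0331.
Change in total surplus = (667.2397 + 556.0331) - (401.6529 + 334.7107) = 486.9091.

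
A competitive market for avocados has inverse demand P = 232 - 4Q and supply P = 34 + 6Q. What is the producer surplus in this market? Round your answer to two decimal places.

Set 232 - 4Q = 34 + 6Q, which gives 198 = 10Q, so Q* = 19.8 and P* = 232 - 4(19.8) = 152.8.
The supply curve's price intercept is 34, so PS = (1/2)(Q*)(P* - 34) = (1/2)(19.8)(118.8) = 1176.12.

1176.12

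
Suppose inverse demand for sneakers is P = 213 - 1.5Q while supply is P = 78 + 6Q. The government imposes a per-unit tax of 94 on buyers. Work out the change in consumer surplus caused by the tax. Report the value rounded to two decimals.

Without the tax, 213 - 1.5Q = 78 + 6Q so Q* = 18 and P* = 186.
A tax on buyers shifts demand down by 94: (213 - 94) - 1.5Q = 78 + 6Q, so Q_t = 5.4667. Buyers pay P_b = 204.8; sellers receive P_s = P_b - 94 = 110.8.
CS falls from (1/2)(18)(27) = 243 to (1/2)(5.4667)(8.2) = 22.4133, a change of -220.5867.

-220.59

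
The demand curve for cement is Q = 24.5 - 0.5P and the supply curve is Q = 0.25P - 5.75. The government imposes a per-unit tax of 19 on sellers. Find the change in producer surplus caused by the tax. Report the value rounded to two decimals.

-34.83

Rewriting demand in inverse form: P = 49 - 2Q.
Rewriting supply in inverse form: P = 23 + 4Q.
Without the tax, 49 - 2Q = 23 + 4Q so Q* = 4.3333 and P* = 40.3333.
A tax on sellers shifts supply up by 19: 49 - 2Q = 23 + 4Q + 19, so Q_t = 1.1667. Buyers pay P_b = 46.6667; sellers receive P_s = P_b - 19 = 27.6667.
Producers lose the trapezoid between P_s and P* out to Q_t plus the triangle from Q_t to Q*: change in PS = 2.7222 - 37.5556 = -34.8333.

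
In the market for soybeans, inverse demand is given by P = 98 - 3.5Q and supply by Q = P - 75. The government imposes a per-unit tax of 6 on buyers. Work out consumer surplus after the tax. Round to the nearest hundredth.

24.98

Rewriting supply in inverse form: P = 75 + Q.
Without the tax, 98 - 3.5Q = 75 + Q so Q* = 5.1111 and P* = 80.1111.
With the tax, buyers' net willingness to pay falls by 6: (98 - 6) - 3.5Q = 75 + Q, so Q_t = 3.7778. Buyers pay P_b = 84.7778; sellers receive P_s = P_b - 6 = 78.7778.
Consumer surplus is the triangle under demand above P_b: (1/2)(3.7778)(98 - 84.7778) = 24.9753.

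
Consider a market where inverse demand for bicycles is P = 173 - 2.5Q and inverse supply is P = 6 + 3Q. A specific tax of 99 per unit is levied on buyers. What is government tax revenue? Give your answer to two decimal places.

1224.00

Pre-tax equilibrium: 173 - 2.5Q = 6 + 3Q gives Q* = 30.3636, P* = 97.0909.
With the tax, buyers' net willingness to pay falls by 99: (173 - 99) - 2.5Q = 6 + 3Q, so Q_t = 12.3636. Buyers pay P_b = 142.0909; sellers receive P_s = P_b - 99 = 43.0909.
Tax revenue = t x Q_t = 99 x 12.3636 = 1224.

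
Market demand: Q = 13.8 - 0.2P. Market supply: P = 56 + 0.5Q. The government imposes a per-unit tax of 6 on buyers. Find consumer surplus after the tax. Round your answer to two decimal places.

Rewriting demand in inverse form: P = 69 - 5Q.
Without the tax, 69 - 5Q = 56 + 0.5Q so Q* = 2.3636 and P* = 57.1818.
With the tax, buyers' net willingness to pay falls by 6: (69 - 6) - 5Q = 56 + 0.5Q, so Q_t = 1.2727. Buyers pay P_b = 62.6364; sellers receive P_s = P_b - 6 = 56.6364.
CS = (1/2)(Q_t)(69 - P_b) = (1/2)(1.2727)(6.3636) = 4.0496.

4.05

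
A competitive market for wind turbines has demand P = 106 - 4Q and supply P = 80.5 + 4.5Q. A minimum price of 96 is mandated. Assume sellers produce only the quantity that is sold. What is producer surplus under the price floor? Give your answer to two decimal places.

24.69

Free-market equilibrium: 106 - 4Q = 80.5 + 4.5Q gives Q* = 3, P* = 94.
At the floor price 96, quantity demanded is (106 - 96)/4 = 2.5; demand is the short side, so Q = 2.5 trades at P = 96.
The supply price at Q = 2.5 is 91.75. PS is the trapezoid between 96 and supply over [0, 2.5]: (1/2)[(96 - 80.5) + (96 - 91.75)](2.5) = 24.6875.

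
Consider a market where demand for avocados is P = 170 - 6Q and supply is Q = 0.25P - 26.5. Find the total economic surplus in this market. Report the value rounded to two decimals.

Rewriting supply in inverse form: P = 106 + 4Q.
Setting demand equal to supply, 64 = 10Q, so Q* = 6.4 and P* = 131.6.
Total surplus is the full triangle between the curves from 0 to Q*: (1/2)(6.4)(170 - 106) = 204.8.

204.80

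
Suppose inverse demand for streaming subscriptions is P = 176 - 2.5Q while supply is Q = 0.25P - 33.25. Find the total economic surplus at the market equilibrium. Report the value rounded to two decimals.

142.23

Rewriting supply in inverse form: P = 133 + 4Q.
Setting demand equal to supply, 43 = 6.5Q, so Q* = 6.6154 and P* = 159.4615.
Total surplus is the full triangle between the curves from 0 to Q*: (1/2)(6.6154)(176 - 133) = 142.2308.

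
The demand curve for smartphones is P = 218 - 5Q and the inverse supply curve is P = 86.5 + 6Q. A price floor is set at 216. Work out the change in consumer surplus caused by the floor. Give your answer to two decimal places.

-356.88

Without the control, 218 - 5Q = 86.5 + 6Q so Q* = 11.9545 and P* = 158.2273.
At the floor price 216, quantity demanded is (218 - 216)/5 = 0.4; demand is the short side, so Q = 0.4 trades at P = 216.
CS goes from (1/2)(11.9545)(59.7727) = 357.2779 to 0.4 (computed as (218 - 216)(0.4) - (1/2)(5)(0.4)^2), a change of -356.8779.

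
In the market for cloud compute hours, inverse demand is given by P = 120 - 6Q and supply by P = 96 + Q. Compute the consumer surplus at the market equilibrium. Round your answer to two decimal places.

Set 120 - 6Q = 96 + Q, which gives 24 = 7Q, so Q* = 3.4286 and P* = 120 - 6(3.4286) = 99.4286.
CS is the area between the demand curve and P* from 0 to Q*: (1/2)(3.4286)(20.5714) = 35.2653.

35.27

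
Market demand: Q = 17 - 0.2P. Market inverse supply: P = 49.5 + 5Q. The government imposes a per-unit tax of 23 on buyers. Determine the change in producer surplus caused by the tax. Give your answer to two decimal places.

Rewriting demand in inverse form: P = 85 - 5Q.
Pre-tax equilibrium: 85 - 5Q = 49.5 + 5Q gives Q* = 3.55, P* = 67.25.
A tax on buyers shifts demand down by 23: (85 - 23) - 5Q = 49.5 + 5Q, so Q_t = 1.25. Buyers pay P_b = 78.75; sellers receive P_s = P_b - 23 = 55.75.
PS falls from (1/2)(3.55)(17.75) = 31.5063 to (1/2)(1.25)(6.25) = 3.9062, a change of -27.6.

-27.60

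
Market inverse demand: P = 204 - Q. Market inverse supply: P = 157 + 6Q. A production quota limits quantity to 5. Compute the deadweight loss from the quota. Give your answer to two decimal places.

Unrestricted equilibrium: Q* = (204 - 157)/(1 + 6) = 6.7143.
At Q = 5 the demand price is 204 - (5) = 199 and the supply price is 157 + 6(5) = 187.
DWL = (1/2)(gap between curves at 5) x (Q* - 5) = (1/2)(12)(1.7143) = 10.2857.

10.29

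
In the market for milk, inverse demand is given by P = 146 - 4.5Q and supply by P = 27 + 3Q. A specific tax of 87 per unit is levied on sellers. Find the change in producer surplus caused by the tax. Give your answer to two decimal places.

Without the tax, 146 - 4.5Q = 27 + 3Q so Q* = 15.8667 and P* = 74.6.
A tax on sellers shifts supply up by 87: 146 - 4.5Q = 27 + 3Q + 87, so Q_t = 4.2667. Buyers pay P_b = 126.8; sellers receive P_s = P_b - 87 = 39.8.
Producers lose the trapezoid between P_s and P* out to Q_t plus the triangle from Q_t to Q*: change in PS = 27.3067 - 377.6267 = -350.32.

-350.32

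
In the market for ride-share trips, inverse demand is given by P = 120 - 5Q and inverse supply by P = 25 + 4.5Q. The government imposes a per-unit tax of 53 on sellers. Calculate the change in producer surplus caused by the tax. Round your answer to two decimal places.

-181.02

Pre-tax equilibrium: 120 - 5Q = 25 + 4.5Q gives Q* = 10, P* = 70.
With the tax, sellers need 53 more per unit: 120 - 5Q = 25 + 4.5Q + 53, so Q_t = 4.4211. Buyers pay P_b = 97.8947; sellers receive P_s = P_b - 53 = 44.8947.
Producers lose the trapezoid between P_s and P* out to Q_t plus the triangle from Q_t to Q*: change in PS = 43.9778 - 225 = -181.0222.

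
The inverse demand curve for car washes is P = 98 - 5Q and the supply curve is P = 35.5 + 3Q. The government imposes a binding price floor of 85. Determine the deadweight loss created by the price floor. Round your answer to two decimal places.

108.68

Free-market equilibrium: 98 - 5Q = 35.5 + 3Q gives Q* = 7.8125, P* = 58.9375.
At P = 85, buyers demand (98 - 85)/5 = 2.6 while sellers would supply more, so the quantity traded is 2.6 at price 85.
The lost-trades triangle has base Q* - 2.6 = 5.2125 and height equal to the gap between the curves at Q = 2.6, which is 85 - 43.3 = 41.7. DWL = (1/2)(5.2125)(41.7) = 108.6806.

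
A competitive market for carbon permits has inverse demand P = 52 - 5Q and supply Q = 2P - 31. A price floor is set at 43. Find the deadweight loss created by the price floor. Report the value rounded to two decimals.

64.32

Rewriting supply in inverse form: P = 15.5 + 0.5Q.
Without the control, 52 - 5Q = 15.5 + 0.5Q so Q* = 6.6364 and P* = 18.8182.
At P = 43, buyers demand (52 - 43)/5 = 1.8 while sellers would supply more, so the quantity traded is 1.8 at price 43.
The lost-trades triangle has base Q* - 1.8 = 4.8364 and height equal to the gap between the curves at Q = 1.8, which is 43 - 16.4 = 26.6. DWL = (1/2)(4.8364)(26.6) = 64.3236.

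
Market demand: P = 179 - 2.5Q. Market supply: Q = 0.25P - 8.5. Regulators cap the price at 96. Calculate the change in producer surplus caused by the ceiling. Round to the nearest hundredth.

-514.77

Rewriting supply in inverse form: P = 34 + 4Q.
Free-market equilibrium: 179 - 2.5Q = 34 + 4Q gives Q* = 22.3077, P* = 123.2308.
At the ceiling price 96, quantity supplied is (96 - 34)/4 = 15.5; supply is the short side, so Q = 15.5 trades at P = 96.
PS goes from (1/2)(22.3077)(89.2308) = 995.2663 to 480.5 (computed as (96 - 34)(15.5) - (1/2)(4)(15.5)^2), a change of -514.7663.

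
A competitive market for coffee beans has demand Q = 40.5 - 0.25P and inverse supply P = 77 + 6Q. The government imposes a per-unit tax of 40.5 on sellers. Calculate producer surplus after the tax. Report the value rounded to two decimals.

Rewriting demand in inverse form: P = 162 - 4Q.
Without the tax, 162 - 4Q = 77 + 6Q so Q* = 8.5 and P* = 128.
A tax on sellers shifts supply up by 40.5: 162 - 4Q = 77 + 6Q + 40.5, so Q_t = 4.45. Buyers pay P_b = 144.2; sellers receive P_s = P_b - 40.5 = 103.7.
Producer surplus is the triangle above supply below P_s: (1/2)(4.45)(103.7 - 77) = 59.4075.

59.41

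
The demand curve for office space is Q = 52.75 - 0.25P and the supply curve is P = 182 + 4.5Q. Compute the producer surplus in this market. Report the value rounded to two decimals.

Rewriting demand in inverse form: P = 211 - 4Q.
Set 211 - 4Q = 182 + 4.5Q, which gives 29 = 8.5Q, so Q* = 3.4118 and P* = 211 - 4(3.4118) = 197.3529.
The supply curve's price intercept is 182, so PS = (1/2)(Q*)(P* - 182) = (1/2)(3.4118)(15.3529) = 26.1903.

26.19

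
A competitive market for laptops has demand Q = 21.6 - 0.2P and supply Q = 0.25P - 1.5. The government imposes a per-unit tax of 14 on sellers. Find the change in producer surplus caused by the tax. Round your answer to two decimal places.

Rewriting demand in inverse form: P = 108 - 5Q.
Rewriting supply in inverse form: P = 6 + 4Q.
Without the tax, 108 - 5Q = 6 + 4Q so Q* = 11.3333 and P* = 51.3333.
A tax on sellers shifts supply up by 14: 108 - 5Q = 6 + 4Q + 14, so Q_t = 9.7778. Buyers pay P_b = 59.1111; sellers receive P_s = P_b - 14 = 45.1111.
Producers lose the trapezoid between P_s and P* out to Q_t plus the triangle from Q_t to Q*: change in PS = 191.2099 - 256.8889 = -65.679.

-65.68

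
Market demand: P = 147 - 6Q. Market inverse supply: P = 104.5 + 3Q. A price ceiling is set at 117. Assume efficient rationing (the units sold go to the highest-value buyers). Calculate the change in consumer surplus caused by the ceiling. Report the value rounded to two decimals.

Without the control, 147 - 6Q = 104.5 + 3Q so Q* = 4.7222 and P* = 118.6667.
At the ceiling price 117, quantity supplied is (117 - 104.5)/3 = 4.1667; supply is the short side, so Q = 4.1667 trades at P = 117.
CS goes from (1/2)(4.7222)(28.3333) = 66.8981 to 72.9167 (computed as (147 - 117)(4.1667) - (1/2)(6)(4.1667)^2), a change of 6.0185.

6.02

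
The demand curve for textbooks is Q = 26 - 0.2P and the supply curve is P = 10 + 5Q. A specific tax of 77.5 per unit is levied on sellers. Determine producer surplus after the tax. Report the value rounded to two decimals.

45.16

Rewriting demand in inverse form: P = 130 - 5Q.
Without the tax, 130 - 5Q = 10 + 5Q so Q* = 12 and P* = 70.
A tax on sellers shifts supply up by 77.5: 130 - 5Q = 10 + 5Q + 77.5, so Q_t = 4.25. Buyers pay P_b = 108.75; sellers receive P_s = P_b - 77.5 = 31.25.
PS = (1/2)(Q_t)(P_s - 10) = (1/2)(4.25)(21.25) = 45.1562.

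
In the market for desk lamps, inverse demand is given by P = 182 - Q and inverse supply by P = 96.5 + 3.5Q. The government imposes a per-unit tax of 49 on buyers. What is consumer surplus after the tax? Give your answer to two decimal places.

Pre-tax equilibrium: 182 - Q = 96.5 + 3.5Q gives Q* = 19, P* = 163.
With the tax, buyers' net willingness to pay falls by 49: (182 - 49) - Q = 96.5 + 3.5Q, so Q_t = 8.1111. Buyers pay P_b = 173.8889; sellers receive P_s = P_b - 49 = 124.8889.
CS = (1/2)(Q_t)(182 - P_b) = (1/2)(8.1111)(8.1111) = 32.8951.

32.90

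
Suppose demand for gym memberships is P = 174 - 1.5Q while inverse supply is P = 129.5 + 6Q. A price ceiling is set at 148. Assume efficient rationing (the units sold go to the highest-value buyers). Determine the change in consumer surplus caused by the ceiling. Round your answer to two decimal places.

Free-market equilibrium: 174 - 1.5Q = 129.5 + 6Q gives Q* = 5.9333, P* = 165.1.
At P = 148, sellers supply (148 - 129.5)/6 = 3.0833 while buyers want more, so the quantity traded is 3.0833 at price 148.
CS goes from (1/2)(5.9333)(8.9) = 26.4033 to 73.0365 (computed as (174 - 148)(3.0833) - (1/2)(1.5)(3.0833)^2), a change of 46.6331.

46.63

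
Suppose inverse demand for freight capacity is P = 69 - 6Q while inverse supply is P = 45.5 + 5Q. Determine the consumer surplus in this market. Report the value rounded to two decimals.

13.69

Set 69 - 6Q = 45.5 + 5Q, which gives 23.5 = 11Q, so Q* = 2.1364 and P* = 69 - 6(2.1364) = 56.1818.
The demand choke price is 69, so CS = (1/2)(Q*)(69 - P*) = (1/2)(2.1364)(12.8182) = 13.6921.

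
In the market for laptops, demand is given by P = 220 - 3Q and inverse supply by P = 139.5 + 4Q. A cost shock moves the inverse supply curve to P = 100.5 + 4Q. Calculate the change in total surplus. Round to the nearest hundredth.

Initial equilibrium: Q_0 = 11.5, P_0 = 185.5; CS_0 = (1/2)(11.5)(34.5) = 198.375, PS_0 = (1/2)(11.5)(46) = 264.5.
New equilibrium: 220 - 3Q = 100.5 + 4Q gives Q_1 = 17.0714, P_1 = 168.7857; CS_1 = 437.1505, PS_1 = 582.8673.
Change in total surplus = (437.1505 + 582.8673) - (198.375 + 264.5) = 557.1429.

557.14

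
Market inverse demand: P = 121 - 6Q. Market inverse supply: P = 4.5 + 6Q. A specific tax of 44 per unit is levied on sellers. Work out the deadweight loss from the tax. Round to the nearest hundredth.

Pre-tax equilibrium: 121 - 6Q = 4.5 + 6Q gives Q* = 9.7083, P* = 62.75.
A tax on sellers shifts supply up by 44: 121 - 6Q = 4.5 + 6Q + 44, so Q_t = 6.0417. Buyers pay P_b = 84.75; sellers receive P_s = P_b - 44 = 40.75.
Deadweight loss is the triangle between the curves from Q_t to Q*: (1/2)(9.7083 - 6.0417)(44) = 80.6667.

80.67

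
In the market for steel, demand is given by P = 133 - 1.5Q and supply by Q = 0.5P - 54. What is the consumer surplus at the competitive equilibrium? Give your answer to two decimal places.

38.27

Rewriting supply in inverse form: P = 108 + 2Q.
Equilibrium: 133 - 1.5Q = 108 + 2Q, so Q* = 7.1429 and P* = 122.2857.
The demand choke price is 133, so CS = (1/2)(Q*)(133 - P*) = (1/2)(7.1429)(10.7143) = 38.2653.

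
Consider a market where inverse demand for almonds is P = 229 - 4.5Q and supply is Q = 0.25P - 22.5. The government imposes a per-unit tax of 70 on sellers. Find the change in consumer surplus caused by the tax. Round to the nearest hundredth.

Rewriting supply in inverse form: P = 90 + 4Q.
Without the tax, 229 - 4.5Q = 90 + 4Q so Q* = 16.3529 and P* = 155.4118.
A tax on sellers shifts supply up by 70: 229 - 4.5Q = 90 + 4Q + 70, so Q_t = 8.1176. Buyers pay P_b = 192.4706; sellers receive P_s = P_b - 70 = 122.4706.
CS falls from (1/2)(16.3529)(73.5882) = 601.692 to (1/2)(8.1176)(36.5294) = 148.2664, a change of -453.4256.

-453.43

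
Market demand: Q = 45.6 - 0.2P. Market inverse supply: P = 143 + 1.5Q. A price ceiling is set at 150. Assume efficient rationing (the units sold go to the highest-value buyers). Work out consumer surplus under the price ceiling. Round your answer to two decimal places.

Rewriting demand in inverse form: P = 228 - 5Q.
Without the control, 228 - 5Q = 143 + 1.5Q so Q* = 13.0769 and P* = 162.6154.
At P = 150, sellers supply (150 - 143)/1.5 = 4.6667 while buyers want more, so the quantity traded is 4.6667 at price 150.
The demand price at Q = 4.6667 is 204.6667. CS is the trapezoid between demand and 150 over [0, 4.6667]: (1/2)[(228 - 150) + (204.6667 - 150)](4.6667) = 309.5556.

309.56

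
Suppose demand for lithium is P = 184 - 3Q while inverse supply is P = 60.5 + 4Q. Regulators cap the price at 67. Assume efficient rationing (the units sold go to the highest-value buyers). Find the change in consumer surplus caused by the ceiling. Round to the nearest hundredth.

-280.74

Without the control, 184 - 3Q = 60.5 + 4Q so Q* = 17.6429 and P* = 131.0714.
At P = 67, sellers supply (67 - 60.5)/4 = 1.625 while buyers want more, so the quantity traded is 1.625 at price 67.
CS goes from (1/2)(17.6429)(52.9286) = 466.9056 to 186.1641 (computed as (184 - 67)(1.625) - (1/2)(3)(1.625)^2), a change of -280.7415.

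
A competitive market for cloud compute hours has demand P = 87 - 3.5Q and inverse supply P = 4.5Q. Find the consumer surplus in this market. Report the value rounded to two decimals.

Equilibrium: 87 - 3.5Q = 4.5Q, so Q* = 10.875 and P* = 48.9375.
Consumer surplus is the triangle under demand above P*: (1/2)(10.875)(87 - 48.9375) = (1/2)(10.875)(38.0625) = 206.9648.

206.96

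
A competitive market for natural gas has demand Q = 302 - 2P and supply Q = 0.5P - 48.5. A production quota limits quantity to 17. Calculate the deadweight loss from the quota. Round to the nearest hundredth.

Rewriting demand in inverse form: P = 151 - 0.5Q.
Rewriting supply in inverse form: P = 97 + 2Q.
Without the quota, 151 - 0.5Q = 97 + 2Q gives Q* = 21.6.
At Q = 17 the demand price is 151 - 0.5(17) = 142.5 and the supply price is 97 + 2(17) = 131.
DWL = (1/2)(gap between curves at 17) x (Q* - 17) = (1/2)(11.5)(4.6) = 26.45.

26.45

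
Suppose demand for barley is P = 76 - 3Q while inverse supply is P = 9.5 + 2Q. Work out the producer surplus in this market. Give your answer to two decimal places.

176.89

Setting demand equal to supply, 66.5 = 5Q, so Q* = 13.3 and P* = 36.1.
Producer surplus is the triangle above supply below P*: (1/2)(13.3)(36.1 - 9.5) = (1/2)(13.3)(26.6) = 176.89.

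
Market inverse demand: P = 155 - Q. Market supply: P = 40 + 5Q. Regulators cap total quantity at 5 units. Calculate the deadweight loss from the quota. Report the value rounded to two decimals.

Without the quota, 155 - Q = 40 + 5Q gives Q* = 19.1667.
At Q = 5 the demand price is 155 - (5) = 150 and the supply price is 40 + 5(5) = 65.
DWL = (1/2)(gap between curves at 5) x (Q* - 5) = (1/2)(85)(14.1667) = 602.0833.

602.08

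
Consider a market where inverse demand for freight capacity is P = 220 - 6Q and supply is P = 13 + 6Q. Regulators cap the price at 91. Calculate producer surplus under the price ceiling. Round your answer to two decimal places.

Free-market equilibrium: 220 - 6Q = 13 + 6Q gives Q* = 17.25, P* = 116.5.
At P = 91, sellers supply (91 - 13)/6 = 13 while buyers want more, so the quantity traded is 13 at price 91.
PS is the triangle above supply below 91: (1/2)(13)(91 - 13) = 507.

507.00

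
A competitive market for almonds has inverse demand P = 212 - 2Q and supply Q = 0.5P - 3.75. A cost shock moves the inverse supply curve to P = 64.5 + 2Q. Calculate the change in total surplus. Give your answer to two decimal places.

-2508.00

Rewriting supply in inverse form: P = 7.5 + 2Q.
Initial equilibrium: Q_0 = 51.125, P_0 = 109.75; CS_0 = (1/2)(51.125)(102.25) = 2613.7656, PS_0 = (1/2)(51.125)(102.25) = 2613.7656.
New equilibrium: 212 - 2Q = 64.5 + 2Q gives Q_1 = 36.875, P_1 = 138.25; CS_1 = 1359.7656, PS_1 = 1359.7656.
Change in total surplus = (1359.7656 + 1359.7656) - (2613.7656 + 2613.7656) = -2508.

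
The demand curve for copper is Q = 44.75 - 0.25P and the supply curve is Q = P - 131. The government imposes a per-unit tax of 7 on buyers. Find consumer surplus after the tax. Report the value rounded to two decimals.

134.48

Rewriting demand in inverse form: P = 179 - 4Q.
Rewriting supply in inverse form: P = 131 + Q.
Without the tax, 179 - 4Q = 131 + Q so Q* = 9.6 and P* = 140.6.
With the tax, buyers' net willingness to pay falls by 7: (179 - 7) - 4Q = 131 + Q, so Q_t = 8.2. Buyers pay P_b = 146.2; sellers receive P_s = P_b - 7 = 139.2.
CS = (1/2)(Q_t)(179 - P_b) = (1/2)(8.2)(32.8) = 134.48.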